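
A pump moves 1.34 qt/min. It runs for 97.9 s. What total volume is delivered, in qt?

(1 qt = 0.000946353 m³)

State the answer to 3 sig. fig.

1.34 qt/min → 2.11352×10⁻⁵ m³/s
V = Q × t = 2.11352×10⁻⁵ × 97.9 = 0.00206914 m³
In qt: 0.00206914 / 0.000946353 = 2.18644 qt

2.19 qt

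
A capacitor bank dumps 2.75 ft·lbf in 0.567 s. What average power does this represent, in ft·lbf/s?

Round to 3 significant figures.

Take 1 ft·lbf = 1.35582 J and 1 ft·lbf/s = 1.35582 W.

4.85 ft·lbf/s

2.75 ft·lbf × 1.35582 = 3.7285 J
P = E / t = 3.7285 J / 0.567 s = 6.57584 W
6.57584 W ÷ (1.35582 W/ft·lbf/s) = 4.85008 ft·lbf/s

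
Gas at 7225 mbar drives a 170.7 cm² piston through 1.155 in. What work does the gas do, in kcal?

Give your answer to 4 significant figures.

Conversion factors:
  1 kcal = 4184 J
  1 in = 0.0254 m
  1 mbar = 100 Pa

7225 mbar → 722500 Pa
170.7 cm² → 0.01707 m²
F = P × A = 722500 × 0.01707 = 12333.1 N
1.155 in → 0.029337 m
W = F × d = 12333.1 × 0.029337 = 361.816 J
In kcal: 361.816 / 4184 = 0.0864761 kcal

0.08648 kcal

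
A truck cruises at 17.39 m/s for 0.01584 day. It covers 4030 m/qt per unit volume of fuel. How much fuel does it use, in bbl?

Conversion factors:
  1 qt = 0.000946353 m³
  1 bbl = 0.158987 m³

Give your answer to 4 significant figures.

0.03515 bbl

0.01584 day → 1368.58 s
d = v × t = 17.39 × 1368.58 = 23799.6 m
4030 m/qt → 4.25845×10⁶ m/m³
V = d / (distance per unit fuel) = 23799.6 / 4.25845×10⁶ = 0.00558879 m³
In bbl: 0.00558879 / 0.158987 = 0.0351525 bbl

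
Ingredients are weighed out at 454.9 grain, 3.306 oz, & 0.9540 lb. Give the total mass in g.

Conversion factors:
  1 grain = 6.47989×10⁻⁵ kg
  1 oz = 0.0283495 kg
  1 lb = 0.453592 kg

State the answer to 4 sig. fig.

454.9 grain × 6.47989×10⁻⁵ = 0.029477 kg
3.306 oz × 0.0283495 = 0.0937234 kg
0.9540 lb × 0.453592 = 0.432727 kg
Combined: 0.029477 + 0.0937234 + 0.432727 = 0.555927 kg
In g: 0.555927 / 0.001 = 555.927 g

555.9 g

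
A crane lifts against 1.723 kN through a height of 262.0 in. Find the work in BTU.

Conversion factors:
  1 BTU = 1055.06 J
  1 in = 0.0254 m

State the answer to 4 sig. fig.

10.87 BTU

1.723 kN × 1000 = 1723 N
262.0 in × 0.0254 = 6.6548 m
W = F × d = 1723 N × 6.6548 m = 11466.2 J
11466.2 J ÷ (1055.06 J/BTU) = 10.8678 BTU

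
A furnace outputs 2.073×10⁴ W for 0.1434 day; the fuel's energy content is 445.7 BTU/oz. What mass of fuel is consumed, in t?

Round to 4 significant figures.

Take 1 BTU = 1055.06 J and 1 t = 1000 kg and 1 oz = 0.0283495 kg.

0.1434 day → 12389.8 s
E = P × t = 20730 × 12389.8 = 2.56841×10⁸ J
445.7 BTU/oz → 1.65872×10⁷ J/kg
m = E / e_s = 2.56841×10⁸ / 1.65872×10⁷ = 15.4843 kg
In t: 15.4843 / 1000 = 0.0154843 t

0.01548 t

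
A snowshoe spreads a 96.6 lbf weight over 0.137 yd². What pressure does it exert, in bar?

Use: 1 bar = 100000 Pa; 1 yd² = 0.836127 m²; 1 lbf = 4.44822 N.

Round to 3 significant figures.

0.0375 bar

96.6 lbf × 4.44822 = 429.698 N
0.137 yd² × 0.836127 = 0.114549 m²
P = F / A = 429.698 N / 0.114549 m² = 3751.22 Pa
3751.22 Pa ÷ (100000 Pa/bar) = 0.0375122 bar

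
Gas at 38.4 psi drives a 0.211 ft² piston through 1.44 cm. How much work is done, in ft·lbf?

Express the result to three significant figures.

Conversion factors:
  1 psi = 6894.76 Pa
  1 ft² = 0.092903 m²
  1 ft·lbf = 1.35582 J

55.1 ft·lbf

38.4 psi → 264759 Pa
0.211 ft² → 0.0196025 m²
F = P × A = 264759 × 0.0196025 = 5189.94 N
1.44 cm → 0.0144 m
W = F × d = 5189.94 × 0.0144 = 74.7351 J
In ft·lbf: 74.7351 / 1.35582 = 55.1217 ft·lbf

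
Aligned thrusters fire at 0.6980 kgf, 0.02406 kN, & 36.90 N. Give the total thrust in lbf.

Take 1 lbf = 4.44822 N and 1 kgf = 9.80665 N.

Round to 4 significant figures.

15.24 lbf

0.6980 kgf × 9.80665 = 6.84504 N
0.02406 kN × 1000 = 24.06 N
36.90 N (already N)
Total: 6.84504 + 24.06 + 36.9 = 67.805 N
In lbf: 67.805 / 4.44822 = 15.2432 lbf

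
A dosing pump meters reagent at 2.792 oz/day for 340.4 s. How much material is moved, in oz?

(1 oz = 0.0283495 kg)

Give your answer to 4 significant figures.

2.792 oz/day → 9.16109×10⁻⁷ kg/s
m = ṁ × t = 9.16109×10⁻⁷ × 340.4 = 3.11844×10⁻⁴ kg
In oz: 3.11844×10⁻⁴ / 0.0283495 = 0.011 oz

0.01100 oz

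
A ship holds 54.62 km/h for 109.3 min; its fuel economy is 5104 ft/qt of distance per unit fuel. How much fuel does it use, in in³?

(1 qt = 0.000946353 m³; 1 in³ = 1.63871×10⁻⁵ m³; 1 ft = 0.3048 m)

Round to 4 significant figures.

54.62 km/h → 15.1722 m/s
109.3 min → 6558 s
d = v × t = 15.1722 × 6558 = 99499.3 m
5104 ft/qt → 1.64389×10⁶ m/m³
V = d / (distance per unit fuel) = 99499.3 / 1.64389×10⁶ = 0.0605267 m³
In in³: 0.0605267 / 1.63871×10⁻⁵ = 3693.56 in³

3694 in³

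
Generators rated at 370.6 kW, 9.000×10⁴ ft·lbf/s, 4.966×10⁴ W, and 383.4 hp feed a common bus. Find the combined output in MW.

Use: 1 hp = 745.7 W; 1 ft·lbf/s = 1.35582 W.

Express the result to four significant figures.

370.6 kW × 1000 = 370600 W
9.000×10⁴ ft·lbf/s × 1.35582 = 122024 W
4.966×10⁴ W (already W)
383.4 hp × 745.7 = 285901 W
Combined: 370600 + 122024 + 49660 + 285901 = 828185 W
In MW: 828185 / 1000000 = 0.828185 MW

0.8282 MW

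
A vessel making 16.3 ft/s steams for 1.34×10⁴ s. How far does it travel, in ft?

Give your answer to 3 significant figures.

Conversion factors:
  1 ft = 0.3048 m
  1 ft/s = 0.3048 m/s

2.18×10⁵ ft

16.3 ft/s × 0.3048 → 4.96824 m/s
d = v × t = 4.96824 m/s × 13400 s = 66574.4 m
66574.4 m ÷ (0.3048 m/ft) = 218420 ft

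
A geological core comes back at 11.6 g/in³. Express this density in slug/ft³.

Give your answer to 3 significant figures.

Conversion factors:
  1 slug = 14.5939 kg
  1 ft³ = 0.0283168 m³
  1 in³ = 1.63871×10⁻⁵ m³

1.37 slug/ft³

11.6 g/in³ × 0.001 kg/g ÷ 1.63871×10⁻⁵ m³/in³ = 707.874 kg/m³
707.874 kg/m³ ÷ 14.5939 kg/slug × 0.0283168 m³/ft³ = 1.3735 slug/ft³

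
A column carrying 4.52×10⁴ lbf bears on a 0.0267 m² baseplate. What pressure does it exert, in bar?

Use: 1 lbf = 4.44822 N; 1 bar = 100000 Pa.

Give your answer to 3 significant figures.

75.3 bar

4.52×10⁴ lbf × 4.44822 = 201060 N
P = F / A = 201060 N / 0.0267 m² = 7.53034×10⁶ Pa
7.53034×10⁶ Pa ÷ (100000 Pa/bar) = 75.3034 bar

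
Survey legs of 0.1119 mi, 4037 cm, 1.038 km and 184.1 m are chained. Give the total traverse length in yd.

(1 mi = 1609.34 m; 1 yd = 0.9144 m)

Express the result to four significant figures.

1578 yd

0.1119 mi × 1609.34 = 180.085 m
4037 cm × 0.01 = 40.37 m
1.038 km × 1000 = 1038 m
184.1 m (already m)
Sum: 180.085 + 40.37 + 1038 + 184.1 = 1442.56 m
In yd: 1442.56 / 0.9144 = 1577.6 yd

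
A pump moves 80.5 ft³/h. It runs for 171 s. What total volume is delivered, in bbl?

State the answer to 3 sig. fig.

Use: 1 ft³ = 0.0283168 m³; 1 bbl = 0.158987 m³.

0.681 bbl

80.5 ft³/h → 6.33195×10⁻⁴ m³/s
V = Q × t = 6.33195×10⁻⁴ × 171 = 0.108276 m³
In bbl: 0.108276 / 0.158987 = 0.681037 bbl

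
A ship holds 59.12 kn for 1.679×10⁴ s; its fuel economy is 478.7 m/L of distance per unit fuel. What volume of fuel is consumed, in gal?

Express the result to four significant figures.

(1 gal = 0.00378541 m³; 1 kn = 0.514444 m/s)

59.12 kn → 30.4139 m/s
d = v × t = 30.4139 × 16790 = 510649 m
478.7 m/L → 478700 m/m³
V = d / (distance per unit fuel) = 510649 / 478700 = 1.06674 m³
In gal: 1.06674 / 0.00378541 = 281.803 gal

281.8 gal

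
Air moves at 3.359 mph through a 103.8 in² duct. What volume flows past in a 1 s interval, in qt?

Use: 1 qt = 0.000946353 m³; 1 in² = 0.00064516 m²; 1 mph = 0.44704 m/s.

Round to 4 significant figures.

106.3 qt

3.359 mph × 0.44704 = 1.50161 m/s
103.8 in² × 0.00064516 = 0.0669676 m²
V = v × A × t = 1.50161 m/s × 0.0669676 m² × 1 s = 0.100559 m³
0.100559 m³ ÷ (0.000946353 m³/qt) = 106.26 qt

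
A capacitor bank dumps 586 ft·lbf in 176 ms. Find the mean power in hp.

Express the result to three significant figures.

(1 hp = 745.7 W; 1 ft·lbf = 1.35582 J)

6.05 hp

586 ft·lbf × 1.35582 = 794.511 J
176 ms × 0.001 = 0.176 s
P = E / t = 794.511 J / 0.176 s = 4514.27 W
4514.27 W ÷ (745.7 W/hp) = 6.05373 hp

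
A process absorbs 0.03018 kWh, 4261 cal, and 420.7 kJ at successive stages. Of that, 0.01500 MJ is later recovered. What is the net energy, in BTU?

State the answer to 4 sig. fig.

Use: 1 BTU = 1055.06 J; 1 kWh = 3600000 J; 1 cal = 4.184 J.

504.4 BTU

0.03018 kWh × 3600000 = 108648 J
4261 cal × 4.184 = 17828 J
420.7 kJ × 1000 = 420700 J
0.01500 MJ × 1000000 = 15000 J
Sum: 108648 + 17828 + 420700 − 15000 = 532176 J
In BTU: 532176 / 1055.06 = 504.404 BTU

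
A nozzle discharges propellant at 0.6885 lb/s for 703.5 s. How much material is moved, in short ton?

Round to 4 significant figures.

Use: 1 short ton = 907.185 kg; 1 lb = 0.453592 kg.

0.2422 short ton

0.6885 lb/s → 0.312298 kg/s
m = ṁ × t = 0.312298 × 703.5 = 219.702 kg
In short ton: 219.702 / 907.185 = 0.24218 short ton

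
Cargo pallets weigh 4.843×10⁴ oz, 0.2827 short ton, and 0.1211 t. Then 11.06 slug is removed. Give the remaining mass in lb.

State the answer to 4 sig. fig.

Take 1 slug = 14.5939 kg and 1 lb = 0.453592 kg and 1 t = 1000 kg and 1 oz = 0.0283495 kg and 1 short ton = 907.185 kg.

4.843×10⁴ oz × 0.0283495 → 1372.97 kg
0.2827 short ton × 907.185 → 256.461 kg
0.1211 t × 1000 → 121.1 kg
11.06 slug × 14.5939 → 161.409 kg
Sum: 1372.97 + 256.461 + 121.1 − 161.409 = 1589.12 kg
In lb: 1589.12 / 0.453592 = 3503.41 lb

3503 lb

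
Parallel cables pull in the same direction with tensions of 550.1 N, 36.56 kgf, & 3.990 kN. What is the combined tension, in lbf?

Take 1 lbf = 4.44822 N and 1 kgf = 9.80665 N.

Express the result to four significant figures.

1101 lbf

550.1 N (already N)
36.56 kgf × 9.80665 → 358.531 N
3.990 kN × 1000 → 3990 N
Combined: 550.1 + 358.531 + 3990 = 4898.63 N
In lbf: 4898.63 / 4.44822 = 1101.26 lbf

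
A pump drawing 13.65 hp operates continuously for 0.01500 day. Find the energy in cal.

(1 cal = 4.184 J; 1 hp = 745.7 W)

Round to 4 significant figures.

3.153×10⁶ cal

13.65 hp × 745.7 = 10178.8 W
0.01500 day × 86400 = 1296 s
E = P × t = 10178.8 W × 1296 s = 1.31917×10⁷ J
1.31917×10⁷ J ÷ (4.184 J/cal) = 3.15289×10⁶ cal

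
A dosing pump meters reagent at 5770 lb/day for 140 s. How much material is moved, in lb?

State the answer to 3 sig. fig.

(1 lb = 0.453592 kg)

5770 lb/day → 0.030292 kg/s
m = ṁ × t = 0.030292 × 140 = 4.24088 kg
In lb: 4.24088 / 0.453592 = 9.34955 lb

9.35 lb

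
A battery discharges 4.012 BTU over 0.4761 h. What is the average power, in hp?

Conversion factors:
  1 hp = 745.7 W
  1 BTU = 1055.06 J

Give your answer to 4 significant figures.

4.012 BTU × 1055.06 → 4232.9 J
0.4761 h × 3600 → 1713.96 s
P = E / t = 4232.9 J / 1713.96 s = 2.46966 W
2.46966 W ÷ (745.7 W/hp) = 0.00331187 hp

0.003312 hp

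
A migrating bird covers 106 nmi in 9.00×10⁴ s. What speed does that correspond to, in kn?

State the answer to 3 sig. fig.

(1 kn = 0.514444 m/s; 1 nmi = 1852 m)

4.24 kn

106 nmi × 1852 → 196312 m
v = d / t = 196312 m / 90000 s = 2.18124 m/s
2.18124 m/s ÷ (0.514444 m/s/kn) = 4.24 kn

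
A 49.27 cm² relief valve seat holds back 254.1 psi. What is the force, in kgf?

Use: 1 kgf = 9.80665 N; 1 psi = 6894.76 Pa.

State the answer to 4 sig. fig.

254.1 psi × 6894.76 = 1.75196×10⁶ Pa
49.27 cm² × 0.0001 = 0.004927 m²
F = P × A = 1.75196×10⁶ Pa × 0.004927 m² = 8631.91 N
8631.91 N ÷ (9.80665 N/kgf) = 880.21 kgf

880.2 kgf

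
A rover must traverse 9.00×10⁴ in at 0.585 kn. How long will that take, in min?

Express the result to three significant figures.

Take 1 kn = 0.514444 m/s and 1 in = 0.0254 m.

9.00×10⁴ in × 0.0254 → 2286 m
0.585 kn × 0.514444 → 0.30095 m/s
t = d / v = 2286 m / 0.30095 m/s = 7595.95 s
7595.95 s ÷ (60 s/min) = 126.599 min

127 min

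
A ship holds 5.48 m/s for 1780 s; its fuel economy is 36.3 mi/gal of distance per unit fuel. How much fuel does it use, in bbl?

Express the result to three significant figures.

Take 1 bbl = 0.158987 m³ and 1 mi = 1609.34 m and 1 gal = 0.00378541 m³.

d = v × t = 5.48 × 1780 = 9754.4 m
36.3 mi/gal → 1.54327×10⁷ m/m³
V = d / (distance per unit fuel) = 9754.4 / 1.54327×10⁷ = 6.3206×10⁻⁴ m³
In bbl: 6.3206×10⁻⁴ / 0.158987 = 0.00397555 bbl

0.00398 bbl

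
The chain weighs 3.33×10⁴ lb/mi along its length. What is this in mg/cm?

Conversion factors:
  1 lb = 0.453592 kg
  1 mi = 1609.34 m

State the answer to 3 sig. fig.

3.33×10⁴ lb/mi × 0.453592 kg/lb ÷ 1609.34 m/mi = 9.3856 kg/m
9.3856 kg/m ÷ 10⁻⁶ kg/mg × 0.01 m/cm = 93856 mg/cm

9.39×10⁴ mg/cm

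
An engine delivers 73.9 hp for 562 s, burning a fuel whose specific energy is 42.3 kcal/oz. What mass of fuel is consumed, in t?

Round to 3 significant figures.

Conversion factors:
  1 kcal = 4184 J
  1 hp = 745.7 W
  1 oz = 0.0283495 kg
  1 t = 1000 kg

73.9 hp → 55107.2 W
E = P × t = 55107.2 × 562 = 3.09702×10⁷ J
42.3 kcal/oz → 6.2429×10⁶ J/kg
m = E / e_s = 3.09702×10⁷ / 6.2429×10⁶ = 4.96087 kg
In t: 4.96087 / 1000 = 0.00496087 t

0.00496 t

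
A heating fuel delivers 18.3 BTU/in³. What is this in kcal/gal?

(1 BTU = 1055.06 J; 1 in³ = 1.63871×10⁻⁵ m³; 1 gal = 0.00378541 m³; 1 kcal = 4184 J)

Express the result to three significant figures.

18.3 BTU/in³ × 1055.06 J/BTU ÷ 1.63871×10⁻⁵ m³/in³ = 1.17822×10⁹ J/m³
1.17822×10⁹ J/m³ ÷ 4184 J/kcal × 0.00378541 m³/gal = 1065.98 kcal/gal

1070 kcal/gal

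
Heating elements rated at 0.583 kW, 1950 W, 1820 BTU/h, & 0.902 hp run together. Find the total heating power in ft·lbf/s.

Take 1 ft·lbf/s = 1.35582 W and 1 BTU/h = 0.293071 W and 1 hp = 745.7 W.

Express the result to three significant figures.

2760 ft·lbf/s

0.583 kW × 1000 = 583 W
1950 W (already W)
1820 BTU/h × 0.293071 = 533.389 W
0.902 hp × 745.7 = 672.621 W
Combined: 583 + 1950 + 533.389 + 672.621 = 3739.01 W
In ft·lbf/s: 3739.01 / 1.35582 = 2757.75 ft·lbf/s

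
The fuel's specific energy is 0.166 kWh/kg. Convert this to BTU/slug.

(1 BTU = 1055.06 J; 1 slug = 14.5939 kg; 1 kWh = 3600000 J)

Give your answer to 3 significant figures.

8270 BTU/slug

0.166 kWh/kg × 3600000 J/kWh = 597600 J/kg
597600 J/kg ÷ 1055.06 J/BTU × 14.5939 kg/slug = 8266.18 BTU/slug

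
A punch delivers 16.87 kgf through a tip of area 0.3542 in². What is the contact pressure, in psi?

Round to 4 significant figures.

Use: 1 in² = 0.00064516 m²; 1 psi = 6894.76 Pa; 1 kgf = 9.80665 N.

105.0 psi

16.87 kgf × 9.80665 = 165.438 N
0.3542 in² × 0.00064516 = 2.28516×10⁻⁴ m²
P = F / A = 165.438 N / 2.28516×10⁻⁴ m² = 723967 Pa
723967 Pa ÷ (6894.76 Pa/psi) = 105.002 psi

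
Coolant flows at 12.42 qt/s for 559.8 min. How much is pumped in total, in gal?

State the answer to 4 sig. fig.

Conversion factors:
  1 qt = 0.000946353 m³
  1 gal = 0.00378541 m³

12.42 qt/s → 0.0117537 m³/s
559.8 min → 33588 s
V = Q × t = 0.0117537 × 33588 = 394.783 m³
In gal: 394.783 / 0.00378541 = 104291 gal

1.043×10⁵ gal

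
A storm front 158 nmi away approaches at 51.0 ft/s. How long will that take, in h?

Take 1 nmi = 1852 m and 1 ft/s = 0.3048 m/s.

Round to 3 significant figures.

5.23 h

158 nmi × 1852 → 292616 m
51.0 ft/s × 0.3048 → 15.5448 m/s
t = d / v = 292616 m / 15.5448 m/s = 18824 s
18824 s ÷ (3600 s/h) = 5.22889 h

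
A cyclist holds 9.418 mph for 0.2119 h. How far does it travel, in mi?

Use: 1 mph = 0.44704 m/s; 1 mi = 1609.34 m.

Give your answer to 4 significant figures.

1.996 mi

9.418 mph × 0.44704 → 4.21022 m/s
0.2119 h × 3600 → 762.84 s
d = v × t = 4.21022 m/s × 762.84 s = 3211.72 m
3211.72 m ÷ (1609.34 m/mi) = 1.99568 mi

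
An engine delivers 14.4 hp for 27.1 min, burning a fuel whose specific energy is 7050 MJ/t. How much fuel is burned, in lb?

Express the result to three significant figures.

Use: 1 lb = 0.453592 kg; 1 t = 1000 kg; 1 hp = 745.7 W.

5.46 lb

14.4 hp → 10738.1 W
27.1 min → 1626 s
E = P × t = 10738.1 × 1626 = 1.74602×10⁷ J
7050 MJ/t → 7.05×10⁶ J/kg
m = E / e_s = 1.74602×10⁷ / 7.05×10⁶ = 2.47662 kg
In lb: 2.47662 / 0.453592 = 5.46002 lb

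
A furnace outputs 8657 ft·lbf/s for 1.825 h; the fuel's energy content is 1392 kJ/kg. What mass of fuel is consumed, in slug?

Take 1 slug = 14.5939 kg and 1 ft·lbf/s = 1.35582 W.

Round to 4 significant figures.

3.796 slug

8657 ft·lbf/s → 11737.3 W
1.825 h → 6570 s
E = P × t = 11737.3 × 6570 = 7.71141×10⁷ J
1392 kJ/kg → 1.392×10⁶ J/kg
m = E / e_s = 7.71141×10⁷ / 1.392×10⁶ = 55.3981 kg
In slug: 55.3981 / 14.5939 = 3.79598 slug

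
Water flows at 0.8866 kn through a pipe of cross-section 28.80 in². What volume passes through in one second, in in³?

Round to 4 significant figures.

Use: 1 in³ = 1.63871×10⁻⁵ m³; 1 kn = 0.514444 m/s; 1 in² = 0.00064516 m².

0.8866 kn × 0.514444 = 0.456106 m/s
28.80 in² × 0.00064516 = 0.0185806 m²
V = v × A × t = 0.456106 m/s × 0.0185806 m² × 1 s = 0.00847472 m³
0.00847472 m³ ÷ (1.63871×10⁻⁵ m³/in³) = 517.158 in³

517.2 in³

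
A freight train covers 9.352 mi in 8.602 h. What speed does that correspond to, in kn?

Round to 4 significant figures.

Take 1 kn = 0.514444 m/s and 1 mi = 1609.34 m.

9.352 mi × 1609.34 → 15050.5 m
8.602 h × 3600 → 30967.2 s
v = d / t = 15050.5 m / 30967.2 s = 0.486014 m/s
0.486014 m/s ÷ (0.514444 m/s/kn) = 0.944736 kn

0.9447 kn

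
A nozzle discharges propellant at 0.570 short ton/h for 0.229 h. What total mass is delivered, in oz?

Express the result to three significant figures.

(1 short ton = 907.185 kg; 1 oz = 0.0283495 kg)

0.570 short ton/h → 0.143638 kg/s
0.229 h → 824.4 s
m = ṁ × t = 0.143638 × 824.4 = 118.415 kg
In oz: 118.415 / 0.0283495 = 4176.97 oz

4180 oz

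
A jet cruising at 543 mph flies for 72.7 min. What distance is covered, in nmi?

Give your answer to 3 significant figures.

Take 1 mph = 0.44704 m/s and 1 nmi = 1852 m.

572 nmi

543 mph × 0.44704 → 242.743 m/s
72.7 min × 60 → 4362 s
d = v × t = 242.743 m/s × 4362 s = 1.05884×10⁶ m
1.05884×10⁶ m ÷ (1852 m/nmi) = 571.728 nmi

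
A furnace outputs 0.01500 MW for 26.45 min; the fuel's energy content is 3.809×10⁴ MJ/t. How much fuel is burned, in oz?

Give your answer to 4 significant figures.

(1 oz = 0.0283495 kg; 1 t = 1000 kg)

0.01500 MW → 15000 W
26.45 min → 1587 s
E = P × t = 15000 × 1587 = 2.3805×10⁷ J
3.809×10⁴ MJ/t → 3.809×10⁷ J/kg
m = E / e_s = 2.3805×10⁷ / 3.809×10⁷ = 0.624967 kg
In oz: 0.624967 / 0.0283495 = 22.0451 oz

22.05 oz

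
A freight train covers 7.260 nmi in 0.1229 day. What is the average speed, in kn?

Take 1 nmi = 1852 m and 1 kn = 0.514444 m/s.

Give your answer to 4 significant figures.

2.461 kn

7.260 nmi × 1852 → 13445.5 m
0.1229 day × 86400 → 10618.6 s
v = d / t = 13445.5 m / 10618.6 s = 1.26622 m/s
1.26622 m/s ÷ (0.514444 m/s/kn) = 2.46134 kn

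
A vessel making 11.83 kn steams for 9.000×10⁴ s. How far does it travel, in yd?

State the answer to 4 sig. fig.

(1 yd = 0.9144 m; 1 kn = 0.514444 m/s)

5.990×10⁵ yd

11.83 kn × 0.514444 → 6.08587 m/s
d = v × t = 6.08587 m/s × 90000 s = 547728 m
547728 m ÷ (0.9144 m/yd) = 599003 yd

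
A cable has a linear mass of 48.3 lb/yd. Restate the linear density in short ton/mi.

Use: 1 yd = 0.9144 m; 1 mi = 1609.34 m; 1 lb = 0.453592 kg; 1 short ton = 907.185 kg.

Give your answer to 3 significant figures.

48.3 lb/yd × 0.453592 kg/lb ÷ 0.9144 m/yd = 23.9594 kg/m
23.9594 kg/m ÷ 907.185 kg/short ton × 1609.34 m/mi = 42.5038 short ton/mi

42.5 short ton/mi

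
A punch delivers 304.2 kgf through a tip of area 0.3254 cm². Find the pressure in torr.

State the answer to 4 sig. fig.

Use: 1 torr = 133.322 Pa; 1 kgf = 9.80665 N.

6.876×10⁵ torr

304.2 kgf × 9.80665 → 2983.18 N
0.3254 cm² × 0.0001 → 3.254×10⁻⁵ m²
P = F / A = 2983.18 N / 3.254×10⁻⁵ m² = 9.16773×10⁷ Pa
9.16773×10⁷ Pa ÷ (133.322 Pa/torr) = 687638 torr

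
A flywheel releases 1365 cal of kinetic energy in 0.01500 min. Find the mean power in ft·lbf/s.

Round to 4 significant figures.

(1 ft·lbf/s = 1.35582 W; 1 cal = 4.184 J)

1365 cal × 4.184 → 5711.16 J
0.01500 min × 60 → 0.9 s
P = E / t = 5711.16 J / 0.9 s = 6345.73 W
6345.73 W ÷ (1.35582 W/ft·lbf/s) = 4680.36 ft·lbf/s

4680 ft·lbf/s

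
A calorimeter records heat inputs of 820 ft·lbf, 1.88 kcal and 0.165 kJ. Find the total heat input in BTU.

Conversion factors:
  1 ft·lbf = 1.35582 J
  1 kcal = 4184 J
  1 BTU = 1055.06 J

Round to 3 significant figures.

8.67 BTU

820 ft·lbf × 1.35582 → 1111.77 J
1.88 kcal × 4184 → 7865.92 J
0.165 kJ × 1000 → 165 J
Sum: 1111.77 + 7865.92 + 165 = 9142.69 J
In BTU: 9142.69 / 1055.06 = 8.66556 BTU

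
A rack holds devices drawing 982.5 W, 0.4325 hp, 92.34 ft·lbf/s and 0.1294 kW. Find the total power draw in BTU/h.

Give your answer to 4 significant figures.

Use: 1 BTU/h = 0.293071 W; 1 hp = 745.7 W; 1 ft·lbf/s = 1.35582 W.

982.5 W (already W)
0.4325 hp × 745.7 = 322.515 W
92.34 ft·lbf/s × 1.35582 = 125.196 W
0.1294 kW × 1000 = 129.4 W
Sum: 982.5 + 322.515 + 125.196 + 129.4 = 1559.61 W
In BTU/h: 1559.61 / 0.293071 = 5321.61 BTU/h

5322 BTU/h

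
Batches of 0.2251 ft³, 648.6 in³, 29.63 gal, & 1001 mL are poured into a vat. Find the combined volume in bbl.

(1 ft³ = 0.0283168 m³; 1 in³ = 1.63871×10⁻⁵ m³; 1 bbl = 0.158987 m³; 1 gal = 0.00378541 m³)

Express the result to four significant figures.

0.2251 ft³ × 0.0283168 = 0.00637411 m³
648.6 in³ × 1.63871×10⁻⁵ = 0.0106287 m³
29.63 gal × 0.00378541 = 0.112162 m³
1001 mL × 10⁻⁶ = 0.001001 m³
Total: 0.00637411 + 0.0106287 + 0.112162 + 0.001001 = 0.130166 m³
In bbl: 0.130166 / 0.158987 = 0.818721 bbl

0.8187 bbl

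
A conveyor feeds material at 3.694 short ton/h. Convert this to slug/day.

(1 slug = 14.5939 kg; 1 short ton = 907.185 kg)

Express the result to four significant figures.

3.694 short ton/h × 907.185 kg/short ton ÷ 3600 s/h = 0.930873 kg/s
0.930873 kg/s ÷ 14.5939 kg/slug × 86400 s/day = 5511.03 slug/day

5511 slug/day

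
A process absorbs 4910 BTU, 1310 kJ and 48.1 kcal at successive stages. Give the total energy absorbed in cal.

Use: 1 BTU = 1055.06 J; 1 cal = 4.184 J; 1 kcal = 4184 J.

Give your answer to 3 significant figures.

4910 BTU × 1055.06 → 5.18034×10⁶ J
1310 kJ × 1000 → 1.31×10⁶ J
48.1 kcal × 4184 → 201250 J
Sum: 5.18034×10⁶ + 1.31×10⁶ + 201250 = 6.69159×10⁶ J
In cal: 6.69159×10⁶ / 4.184 = 1.59933×10⁶ cal

1.60×10⁶ cal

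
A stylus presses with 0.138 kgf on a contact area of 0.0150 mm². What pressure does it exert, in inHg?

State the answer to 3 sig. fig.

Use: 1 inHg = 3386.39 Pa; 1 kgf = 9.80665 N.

0.138 kgf × 9.80665 = 1.35332 N
0.0150 mm² × 10⁻⁶ = 1.5×10⁻⁸ m²
P = F / A = 1.35332 N / 1.5×10⁻⁸ m² = 9.02213×10⁷ Pa
9.02213×10⁷ Pa ÷ (3386.39 Pa/inHg) = 26642.3 inHg

2.66×10⁴ inHg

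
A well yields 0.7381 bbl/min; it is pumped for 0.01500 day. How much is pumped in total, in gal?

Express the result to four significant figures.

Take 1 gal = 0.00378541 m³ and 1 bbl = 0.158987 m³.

669.6 gal

0.7381 bbl/min → 0.00195581 m³/s
0.01500 day → 1296 s
V = Q × t = 0.00195581 × 1296 = 2.53473 m³
In gal: 2.53473 / 0.00378541 = 669.605 gal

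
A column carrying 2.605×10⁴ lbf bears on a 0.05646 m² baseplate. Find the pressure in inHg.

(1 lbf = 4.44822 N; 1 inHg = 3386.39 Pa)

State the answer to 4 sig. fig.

606.1 inHg

2.605×10⁴ lbf × 4.44822 = 115876 N
P = F / A = 115876 N / 0.05646 m² = 2.05236×10⁶ Pa
2.05236×10⁶ Pa ÷ (3386.39 Pa/inHg) = 606.061 inHg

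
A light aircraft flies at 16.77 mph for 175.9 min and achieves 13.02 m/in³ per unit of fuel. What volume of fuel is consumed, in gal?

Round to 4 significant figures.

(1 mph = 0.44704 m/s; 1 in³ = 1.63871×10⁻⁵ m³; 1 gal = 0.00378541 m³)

16.77 mph → 7.49686 m/s
175.9 min → 10554 s
d = v × t = 7.49686 × 10554 = 79121.9 m
13.02 m/in³ → 794527 m/m³
V = d / (distance per unit fuel) = 79121.9 / 794527 = 0.0995837 m³
In gal: 0.0995837 / 0.00378541 = 26.3072 gal

26.31 gal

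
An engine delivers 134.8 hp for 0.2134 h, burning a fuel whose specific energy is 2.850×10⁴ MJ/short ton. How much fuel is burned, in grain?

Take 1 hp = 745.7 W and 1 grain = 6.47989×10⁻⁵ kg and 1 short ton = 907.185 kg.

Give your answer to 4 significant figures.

3.793×10⁴ grain

134.8 hp → 100520 W
0.2134 h → 768.24 s
E = P × t = 100520 × 768.24 = 7.72235×10⁷ J
2.850×10⁴ MJ/short ton → 3.14159×10⁷ J/kg
m = E / e_s = 7.72235×10⁷ / 3.14159×10⁷ = 2.4581 kg
In grain: 2.4581 / 6.47989×10⁻⁵ = 37934.3 grain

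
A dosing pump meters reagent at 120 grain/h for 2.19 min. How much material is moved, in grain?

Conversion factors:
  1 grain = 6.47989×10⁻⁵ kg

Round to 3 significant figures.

4.38 grain

120 grain/h → 2.15996×10⁻⁶ kg/s
2.19 min → 131.4 s
m = ṁ × t = 2.15996×10⁻⁶ × 131.4 = 2.83819×10⁻⁴ kg
In grain: 2.83819×10⁻⁴ / 6.47989×10⁻⁵ = 4.38 grain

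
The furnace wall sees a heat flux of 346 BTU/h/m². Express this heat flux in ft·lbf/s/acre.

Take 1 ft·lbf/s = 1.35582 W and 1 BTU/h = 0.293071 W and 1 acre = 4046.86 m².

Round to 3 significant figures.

3.03×10⁵ ft·lbf/s/acre

346 BTU/h/m² × 0.293071 W/BTU/h = 101.403 W/m²
101.403 W/m² ÷ 1.35582 W/ft·lbf/s × 4046.86 m²/acre = 302668 ft·lbf/s/acre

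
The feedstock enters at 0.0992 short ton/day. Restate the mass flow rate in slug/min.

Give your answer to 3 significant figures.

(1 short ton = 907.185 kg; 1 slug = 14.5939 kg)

0.00428 slug/min

0.0992 short ton/day × 907.185 kg/short ton ÷ 86400 s/day = 0.00104158 kg/s
0.00104158 kg/s ÷ 14.5939 kg/slug × 60 s/min = 0.00428225 slug/min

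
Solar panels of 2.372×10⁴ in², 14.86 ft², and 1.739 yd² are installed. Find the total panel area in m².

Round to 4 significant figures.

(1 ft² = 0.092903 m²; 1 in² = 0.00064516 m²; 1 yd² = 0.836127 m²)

2.372×10⁴ in² × 0.00064516 = 15.3032 m²
14.86 ft² × 0.092903 = 1.38054 m²
1.739 yd² × 0.836127 = 1.45402 m²
Sum: 15.3032 + 1.38054 + 1.45402 = 18.1378 m²

18.14 m²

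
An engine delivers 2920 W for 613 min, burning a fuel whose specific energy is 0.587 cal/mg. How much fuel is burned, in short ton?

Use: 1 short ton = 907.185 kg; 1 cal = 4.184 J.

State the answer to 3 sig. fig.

613 min → 36780 s
E = P × t = 2920 × 36780 = 1.07398×10⁸ J
0.587 cal/mg → 2.45601×10⁶ J/kg
m = E / e_s = 1.07398×10⁸ / 2.45601×10⁶ = 43.7286 kg
In short ton: 43.7286 / 907.185 = 0.0482025 short ton

0.0482 short ton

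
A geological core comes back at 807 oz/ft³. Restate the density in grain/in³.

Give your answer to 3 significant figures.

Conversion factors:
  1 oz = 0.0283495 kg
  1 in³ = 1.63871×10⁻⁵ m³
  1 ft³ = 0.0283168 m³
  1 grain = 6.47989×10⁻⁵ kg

204 grain/in³

807 oz/ft³ × 0.0283495 kg/oz ÷ 0.0283168 m³/ft³ = 807.932 kg/m³
807.932 kg/m³ ÷ 6.47989×10⁻⁵ kg/grain × 1.63871×10⁻⁵ m³/in³ = 204.319 grain/in³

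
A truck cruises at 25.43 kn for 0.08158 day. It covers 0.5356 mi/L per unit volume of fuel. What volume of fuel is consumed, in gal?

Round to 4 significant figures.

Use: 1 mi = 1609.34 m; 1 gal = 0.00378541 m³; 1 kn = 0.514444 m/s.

28.26 gal

25.43 kn → 13.0823 m/s
0.08158 day → 7048.51 s
d = v × t = 13.0823 × 7048.51 = 92210.7 m
0.5356 mi/L → 861963 m/m³
V = d / (distance per unit fuel) = 92210.7 / 861963 = 0.106978 m³
In gal: 0.106978 / 0.00378541 = 28.2606 gal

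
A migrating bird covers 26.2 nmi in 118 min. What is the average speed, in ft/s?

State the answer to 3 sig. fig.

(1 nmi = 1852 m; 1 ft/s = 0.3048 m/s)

22.5 ft/s

26.2 nmi × 1852 → 48522.4 m
118 min × 60 → 7080 s
v = d / t = 48522.4 m / 7080 s = 6.85345 m/s
6.85345 m/s ÷ (0.3048 m/s/ft/s) = 22.4851 ft/s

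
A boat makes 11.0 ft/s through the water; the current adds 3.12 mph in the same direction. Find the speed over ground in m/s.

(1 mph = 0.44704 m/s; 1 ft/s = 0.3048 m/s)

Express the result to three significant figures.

4.75 m/s

11.0 ft/s × 0.3048 → 3.3528 m/s
3.12 mph × 0.44704 → 1.39476 m/s
Total: 3.3528 + 1.39476 = 4.74756 m/s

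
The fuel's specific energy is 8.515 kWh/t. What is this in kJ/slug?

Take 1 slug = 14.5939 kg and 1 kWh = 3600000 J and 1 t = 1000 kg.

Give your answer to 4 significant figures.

8.515 kWh/t × 3600000 J/kWh ÷ 1000 kg/t = 30654 J/kg
30654 J/kg ÷ 1000 J/kJ × 14.5939 kg/slug = 447.361 kJ/slug

447.4 kJ/slug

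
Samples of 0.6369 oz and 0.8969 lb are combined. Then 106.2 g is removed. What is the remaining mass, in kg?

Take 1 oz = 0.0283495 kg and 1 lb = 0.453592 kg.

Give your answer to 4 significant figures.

0.3187 kg

0.6369 oz × 0.0283495 → 0.0180558 kg
0.8969 lb × 0.453592 → 0.406827 kg
106.2 g × 0.001 → 0.1062 kg
Net: 0.0180558 + 0.406827 − 0.1062 = 0.318683 kg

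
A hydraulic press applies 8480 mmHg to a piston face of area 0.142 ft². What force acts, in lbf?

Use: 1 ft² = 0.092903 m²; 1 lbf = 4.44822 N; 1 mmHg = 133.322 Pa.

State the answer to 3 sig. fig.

8480 mmHg × 133.322 = 1.13057×10⁶ Pa
0.142 ft² × 0.092903 = 0.0131922 m²
F = P × A = 1.13057×10⁶ Pa × 0.0131922 m² = 14914.7 N
14914.7 N ÷ (4.44822 N/lbf) = 3352.96 lbf

3350 lbf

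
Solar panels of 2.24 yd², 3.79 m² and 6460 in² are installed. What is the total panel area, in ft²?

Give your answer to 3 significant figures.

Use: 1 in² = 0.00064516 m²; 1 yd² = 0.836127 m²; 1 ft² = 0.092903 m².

2.24 yd² × 0.836127 = 1.87292 m²
3.79 m² (already m²)
6460 in² × 0.00064516 = 4.16773 m²
Sum: 1.87292 + 3.79 + 4.16773 = 9.83065 m²
In ft²: 9.83065 / 0.092903 = 105.816 ft²

106 ft²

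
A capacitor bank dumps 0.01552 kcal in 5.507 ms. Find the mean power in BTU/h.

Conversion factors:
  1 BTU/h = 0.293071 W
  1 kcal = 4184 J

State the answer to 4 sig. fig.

4.023×10⁴ BTU/h

0.01552 kcal × 4184 → 64.9357 J
5.507 ms × 0.001 → 0.005507 s
P = E / t = 64.9357 J / 0.005507 s = 11791.5 W
11791.5 W ÷ (0.293071 W/BTU/h) = 40234.3 BTU/h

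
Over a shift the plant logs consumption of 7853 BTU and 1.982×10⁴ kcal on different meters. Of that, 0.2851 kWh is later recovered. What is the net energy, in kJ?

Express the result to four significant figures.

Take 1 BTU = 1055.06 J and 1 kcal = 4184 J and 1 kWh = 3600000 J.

9.019×10⁴ kJ

7853 BTU × 1055.06 → 8.28539×10⁶ J
1.982×10⁴ kcal × 4184 → 8.29269×10⁷ J
0.2851 kWh × 3600000 → 1.02636×10⁶ J
Net: 8.28539×10⁶ + 8.29269×10⁷ − 1.02636×10⁶ = 9.01859×10⁷ J
In kJ: 9.01859×10⁷ / 1000 = 90185.9 kJ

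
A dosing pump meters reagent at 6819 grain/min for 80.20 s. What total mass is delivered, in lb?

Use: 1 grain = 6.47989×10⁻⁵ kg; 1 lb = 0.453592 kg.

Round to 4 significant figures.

1.302 lb

6819 grain/min → 0.00736439 kg/s
m = ṁ × t = 0.00736439 × 80.2 = 0.590624 kg
In lb: 0.590624 / 0.453592 = 1.3021 lb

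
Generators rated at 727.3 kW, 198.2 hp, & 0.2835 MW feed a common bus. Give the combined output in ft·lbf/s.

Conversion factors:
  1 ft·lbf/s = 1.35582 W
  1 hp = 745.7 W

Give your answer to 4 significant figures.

727.3 kW × 1000 = 727300 W
198.2 hp × 745.7 = 147798 W
0.2835 MW × 1000000 = 283500 W
Total: 727300 + 147798 + 283500 = 1.1586×10⁶ W
In ft·lbf/s: 1.1586×10⁶ / 1.35582 = 854538 ft·lbf/s

8.545×10⁵ ft·lbf/s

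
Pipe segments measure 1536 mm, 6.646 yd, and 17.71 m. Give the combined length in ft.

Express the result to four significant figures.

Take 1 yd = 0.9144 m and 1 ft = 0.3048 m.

1536 mm × 0.001 = 1.536 m
6.646 yd × 0.9144 = 6.0771 m
17.71 m (already m)
Combined: 1.536 + 6.0771 + 17.71 = 25.3231 m
In ft: 25.3231 / 0.3048 = 83.081 ft

83.08 ft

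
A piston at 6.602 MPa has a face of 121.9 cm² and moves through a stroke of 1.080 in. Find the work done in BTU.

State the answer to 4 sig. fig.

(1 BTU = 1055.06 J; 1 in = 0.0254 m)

2.092 BTU

6.602 MPa → 6.602×10⁶ Pa
121.9 cm² → 0.01219 m²
F = P × A = 6.602×10⁶ × 0.01219 = 80478.4 N
1.080 in → 0.027432 m
W = F × d = 80478.4 × 0.027432 = 2207.68 J
In BTU: 2207.68 / 1055.06 = 2.09247 BTU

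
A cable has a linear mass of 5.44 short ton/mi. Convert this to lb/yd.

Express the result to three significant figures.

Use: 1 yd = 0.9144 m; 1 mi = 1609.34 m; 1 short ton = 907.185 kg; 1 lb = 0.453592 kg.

6.18 lb/yd

5.44 short ton/mi × 907.185 kg/short ton ÷ 1609.34 m/mi = 3.06653 kg/m
3.06653 kg/m ÷ 0.453592 kg/lb × 0.9144 m/yd = 6.18184 lb/yd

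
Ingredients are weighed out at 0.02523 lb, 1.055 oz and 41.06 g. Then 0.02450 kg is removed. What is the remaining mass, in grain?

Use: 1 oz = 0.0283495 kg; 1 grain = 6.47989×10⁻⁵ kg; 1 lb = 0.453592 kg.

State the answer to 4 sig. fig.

0.02523 lb × 0.453592 = 0.0114441 kg
1.055 oz × 0.0283495 = 0.0299087 kg
41.06 g × 0.001 = 0.04106 kg
0.02450 kg (already kg)
Result: 0.0114441 + 0.0299087 + 0.04106 − 0.0245 = 0.0579128 kg
In grain: 0.0579128 / 6.47989×10⁻⁵ = 893.731 grain

893.7 grain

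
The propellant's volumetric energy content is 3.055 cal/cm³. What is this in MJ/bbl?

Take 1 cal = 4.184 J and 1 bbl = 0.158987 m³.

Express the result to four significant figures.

3.055 cal/cm³ × 4.184 J/cal ÷ 10⁻⁶ m³/cm³ = 1.27821×10⁷ J/m³
1.27821×10⁷ J/m³ ÷ 1000000 J/MJ × 0.158987 m³/bbl = 2.03219 MJ/bbl

2.032 MJ/bbl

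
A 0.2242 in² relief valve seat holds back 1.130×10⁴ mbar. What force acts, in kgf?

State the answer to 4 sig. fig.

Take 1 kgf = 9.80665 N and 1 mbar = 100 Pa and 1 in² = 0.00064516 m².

1.130×10⁴ mbar × 100 → 1.13×10⁶ Pa
0.2242 in² × 0.00064516 → 1.44645×10⁻⁴ m²
F = P × A = 1.13×10⁶ Pa × 1.44645×10⁻⁴ m² = 163.449 N
163.449 N ÷ (9.80665 N/kgf) = 16.6672 kgf

16.67 kgf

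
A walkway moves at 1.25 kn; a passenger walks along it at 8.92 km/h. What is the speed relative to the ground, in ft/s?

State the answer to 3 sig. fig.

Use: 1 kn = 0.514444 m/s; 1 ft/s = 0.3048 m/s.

10.2 ft/s

1.25 kn × 0.514444 = 0.643055 m/s
8.92 km/h × (1/3.6) = 2.47778 m/s
Sum: 0.643055 + 2.47778 = 3.12084 m/s
In ft/s: 3.12084 / 0.3048 = 10.239 ft/s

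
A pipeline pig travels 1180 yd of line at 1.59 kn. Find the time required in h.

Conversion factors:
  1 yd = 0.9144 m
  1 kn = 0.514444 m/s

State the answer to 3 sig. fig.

0.366 h

1180 yd × 0.9144 = 1078.99 m
1.59 kn × 0.514444 = 0.817966 m/s
t = d / v = 1078.99 m / 0.817966 m/s = 1319.11 s
1319.11 s ÷ (3600 s/h) = 0.366419 h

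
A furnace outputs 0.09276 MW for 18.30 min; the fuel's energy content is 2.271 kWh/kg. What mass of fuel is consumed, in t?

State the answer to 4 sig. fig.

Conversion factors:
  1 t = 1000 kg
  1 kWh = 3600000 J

0.09276 MW → 92760 W
18.30 min → 1098 s
E = P × t = 92760 × 1098 = 1.0185×10⁸ J
2.271 kWh/kg → 8.1756×10⁶ J/kg
m = E / e_s = 1.0185×10⁸ / 8.1756×10⁶ = 12.4578 kg
In t: 12.4578 / 1000 = 0.0124578 t

0.01246 t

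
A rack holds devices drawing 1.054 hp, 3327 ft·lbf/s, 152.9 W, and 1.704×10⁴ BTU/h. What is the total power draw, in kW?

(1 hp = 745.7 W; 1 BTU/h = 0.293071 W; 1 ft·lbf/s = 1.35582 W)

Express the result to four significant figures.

1.054 hp × 745.7 = 785.968 W
3327 ft·lbf/s × 1.35582 = 4510.81 W
152.9 W (already W)
1.704×10⁴ BTU/h × 0.293071 = 4993.93 W
Total: 785.968 + 4510.81 + 152.9 + 4993.93 = 10443.6 W
In kW: 10443.6 / 1000 = 10.4436 kW

10.44 kW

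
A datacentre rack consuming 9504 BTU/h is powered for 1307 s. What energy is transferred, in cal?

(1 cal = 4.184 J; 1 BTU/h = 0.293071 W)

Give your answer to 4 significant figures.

8.701×10⁵ cal

9504 BTU/h × 0.293071 → 2785.35 W
E = P × t = 2785.35 W × 1307 s = 3.64045×10⁶ J
3.64045×10⁶ J ÷ (4.184 J/cal) = 870088 cal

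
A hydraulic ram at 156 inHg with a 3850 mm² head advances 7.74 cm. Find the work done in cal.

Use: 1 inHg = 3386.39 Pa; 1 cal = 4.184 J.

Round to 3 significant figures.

156 inHg → 528277 Pa
3850 mm² → 0.00385 m²
F = P × A = 528277 × 0.00385 = 2033.87 N
7.74 cm → 0.0774 m
W = F × d = 2033.87 × 0.0774 = 157.422 J
In cal: 157.422 / 4.184 = 37.6248 cal

37.6 cal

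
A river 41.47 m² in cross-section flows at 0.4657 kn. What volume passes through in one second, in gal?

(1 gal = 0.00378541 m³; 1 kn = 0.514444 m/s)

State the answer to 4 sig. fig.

2625 gal

0.4657 kn × 0.514444 → 0.239577 m/s
V = v × A × t = 0.239577 m/s × 41.47 m² × 1 s = 9.93526 m³
9.93526 m³ ÷ (0.00378541 m³/gal) = 2624.62 gal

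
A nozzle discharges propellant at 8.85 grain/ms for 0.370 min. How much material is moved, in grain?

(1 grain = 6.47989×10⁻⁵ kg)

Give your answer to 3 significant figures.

1.96×10⁵ grain

8.85 grain/ms → 0.57347 kg/s
0.370 min → 22.2 s
m = ṁ × t = 0.57347 × 22.2 = 12.731 kg
In grain: 12.731 / 6.47989×10⁻⁵ = 196469 grain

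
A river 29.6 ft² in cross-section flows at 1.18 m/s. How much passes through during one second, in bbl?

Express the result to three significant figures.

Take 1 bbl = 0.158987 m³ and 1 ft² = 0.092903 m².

20.4 bbl

29.6 ft² × 0.092903 = 2.74993 m²
V = v × A × t = 1.18 m/s × 2.74993 m² × 1 s = 3.24492 m³
3.24492 m³ ÷ (0.158987 m³/bbl) = 20.41 bbl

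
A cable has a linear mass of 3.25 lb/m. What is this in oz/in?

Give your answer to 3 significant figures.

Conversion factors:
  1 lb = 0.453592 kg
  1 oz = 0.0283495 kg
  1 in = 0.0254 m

3.25 lb/m × 0.453592 kg/lb = 1.47417 kg/m
1.47417 kg/m ÷ 0.0283495 kg/oz × 0.0254 m/in = 1.3208 oz/in

1.32 oz/in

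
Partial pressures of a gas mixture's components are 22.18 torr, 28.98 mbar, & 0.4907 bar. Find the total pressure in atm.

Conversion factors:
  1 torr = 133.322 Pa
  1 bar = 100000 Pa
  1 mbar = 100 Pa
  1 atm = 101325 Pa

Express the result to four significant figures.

0.5421 atm

22.18 torr × 133.322 = 2957.08 Pa
28.98 mbar × 100 = 2898 Pa
0.4907 bar × 100000 = 49070 Pa
Sum: 2957.08 + 2898 + 49070 = 54925.1 Pa
In atm: 54925.1 / 101325 = 0.542069 atm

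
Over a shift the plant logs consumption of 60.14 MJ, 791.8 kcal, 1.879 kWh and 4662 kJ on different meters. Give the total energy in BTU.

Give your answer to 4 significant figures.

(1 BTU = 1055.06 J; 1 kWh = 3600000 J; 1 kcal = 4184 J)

60.14 MJ × 1000000 = 6.014×10⁷ J
791.8 kcal × 4184 = 3.31289×10⁶ J
1.879 kWh × 3600000 = 6.7644×10⁶ J
4662 kJ × 1000 = 4.662×10⁶ J
Combined: 6.014×10⁷ + 3.31289×10⁶ + 6.7644×10⁶ + 4.662×10⁶ = 7.48793×10⁷ J
In BTU: 7.48793×10⁷ / 1055.06 = 70971.6 BTU

7.097×10⁴ BTU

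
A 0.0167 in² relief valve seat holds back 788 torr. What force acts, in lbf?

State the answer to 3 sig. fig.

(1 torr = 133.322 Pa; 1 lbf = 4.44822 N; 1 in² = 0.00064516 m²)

788 torr × 133.322 → 105058 Pa
0.0167 in² × 0.00064516 → 1.07742×10⁻⁵ m²
F = P × A = 105058 Pa × 1.07742×10⁻⁵ m² = 1.13192 N
1.13192 N ÷ (4.44822 N/lbf) = 0.254466 lbf

0.254 lbf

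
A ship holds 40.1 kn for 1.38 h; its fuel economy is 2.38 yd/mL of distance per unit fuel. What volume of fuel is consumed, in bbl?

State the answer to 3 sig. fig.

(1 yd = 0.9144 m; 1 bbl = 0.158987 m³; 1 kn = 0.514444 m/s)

0.296 bbl

40.1 kn → 20.6292 m/s
1.38 h → 4968 s
d = v × t = 20.6292 × 4968 = 102486 m
2.38 yd/mL → 2.17627×10⁶ m/m³
V = d / (distance per unit fuel) = 102486 / 2.17627×10⁶ = 0.0470925 m³
In bbl: 0.0470925 / 0.158987 = 0.296203 bbl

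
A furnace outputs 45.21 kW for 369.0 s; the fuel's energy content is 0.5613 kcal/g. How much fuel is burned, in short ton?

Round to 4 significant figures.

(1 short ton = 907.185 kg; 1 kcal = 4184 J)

0.007830 short ton

45.21 kW → 45210 W
E = P × t = 45210 × 369 = 1.66825×10⁷ J
0.5613 kcal/g → 2.34848×10⁶ J/kg
m = E / e_s = 1.66825×10⁷ / 2.34848×10⁶ = 7.10353 kg
In short ton: 7.10353 / 907.185 = 0.0078303 short ton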